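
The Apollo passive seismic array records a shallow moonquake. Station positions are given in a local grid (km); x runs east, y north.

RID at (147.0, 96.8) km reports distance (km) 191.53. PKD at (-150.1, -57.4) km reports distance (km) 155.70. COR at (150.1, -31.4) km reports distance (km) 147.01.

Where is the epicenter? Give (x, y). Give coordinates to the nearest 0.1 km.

(3.1, -29.6)

Circle about each station: (x − 147.0)² + (y − 96.8)² = 191.53²; (x + 150.1)² + (y + 57.4)² = 155.70²; (x − 150.1)² + (y + 31.4)² = 147.01².
Subtracting pairs of circle equations eliminates x²+y² and gives linear equations (the radical axes):
-594.2 x − 308.4 y = 7286.78
6.2 x − 256.4 y = 7608.53
Solving the 2×2 system: x ≈ 3.1, y ≈ -29.6 km.
Check against RID (with the unrounded x, y): √((x − 147.0)²+(y − 96.8)²) = 191.53 ≈ 191.53 km. ✓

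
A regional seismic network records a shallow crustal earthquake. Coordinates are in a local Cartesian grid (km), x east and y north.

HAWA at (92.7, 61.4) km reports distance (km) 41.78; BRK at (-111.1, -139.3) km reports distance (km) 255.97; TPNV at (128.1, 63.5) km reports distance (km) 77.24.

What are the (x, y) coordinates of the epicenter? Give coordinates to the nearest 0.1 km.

Circle about each station: (x − 92.7)² + (y − 61.4)² = 41.78²; (x + 111.1)² + (y + 139.3)² = 255.97²; (x − 128.1)² + (y − 63.5)² = 77.24².
Subtracting pairs of circle equations eliminates x²+y² and gives linear equations (the radical axes):
-407.6 x − 401.4 y = -44390.62
70.8 x + 4.2 y = 3858.16
Solving the 2×2 system: x ≈ 51.0, y ≈ 58.8 km.

x ≈ 51.0 km, y ≈ 58.8 km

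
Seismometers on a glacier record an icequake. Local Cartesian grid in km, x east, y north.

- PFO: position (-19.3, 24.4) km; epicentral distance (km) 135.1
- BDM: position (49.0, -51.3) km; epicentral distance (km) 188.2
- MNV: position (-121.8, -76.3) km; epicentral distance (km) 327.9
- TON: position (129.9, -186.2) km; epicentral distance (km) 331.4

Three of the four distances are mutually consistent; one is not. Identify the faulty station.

MNV

Solve using three stations at a time. Using PFO, BDM, TON (subtract circle equations pairwise → linear system) gives (x, y) ≈ (55.7, 136.8).
Distances from that point to each station vs reported:
  PFO: calculated 135.1 vs reported 135.1 → residual 0.0 km
  BDM: calculated 188.2 vs reported 188.2 → residual 0.0 km
  MNV: calculated 277.3 vs reported 327.9 → residual 50.6 km
  TON: calculated 331.4 vs reported 331.4 → residual 0.0 km
PFO, BDM, TON are mutually consistent (residuals ≈ 0); MNV is off by 50.6 km.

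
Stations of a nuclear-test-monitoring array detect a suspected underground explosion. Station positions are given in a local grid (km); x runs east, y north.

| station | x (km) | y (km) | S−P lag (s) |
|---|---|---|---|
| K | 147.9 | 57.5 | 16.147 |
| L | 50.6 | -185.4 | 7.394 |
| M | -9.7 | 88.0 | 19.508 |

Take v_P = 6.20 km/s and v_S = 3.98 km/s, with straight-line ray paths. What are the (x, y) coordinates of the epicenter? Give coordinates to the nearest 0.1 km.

Distance from S−P lag: d = Δt · v_P v_S / (v_P − v_S) = Δt · (6.20·3.98)/(6.20−3.98) ≈ 11.1153·Δt.
So d_K = 179.48, d_L = 82.19, d_M = 216.84 km.
Circle about each station: (x − 147.9)² + (y − 57.5)² = 179.48²; (x − 50.6)² + (y + 185.4)² = 82.19²; (x + 9.7)² + (y − 88.0)² = 216.84².
Subtracting the K equation from the L and M equations removes the quadratic terms:
-194.6 x − 485.8 y = 37210.73
-315.2 x + 61.0 y = -32149.09
Solving the 2×2 system: x ≈ 80.9, y ≈ -109.0 km.

(80.9, -109.0)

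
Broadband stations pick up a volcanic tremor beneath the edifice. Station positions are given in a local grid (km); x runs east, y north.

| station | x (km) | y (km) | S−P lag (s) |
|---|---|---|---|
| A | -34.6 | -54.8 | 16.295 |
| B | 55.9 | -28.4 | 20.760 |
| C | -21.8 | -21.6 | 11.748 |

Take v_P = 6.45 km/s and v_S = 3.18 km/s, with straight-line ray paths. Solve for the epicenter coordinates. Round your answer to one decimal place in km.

-50.9 km east, 46.1 km north

Distance from S−P lag: d = Δt · v_P v_S / (v_P − v_S) = Δt · (6.45·3.18)/(6.45−3.18) ≈ 6.2725·Δt.
So d_A = 102.21, d_B = 130.22, d_C = 73.69 km.
Circle about each station: (x + 34.6)² + (y + 54.8)² = 102.21²; (x − 55.9)² + (y + 28.4)² = 130.22²; (x + 21.8)² + (y + 21.6)² = 73.69².
Subtracting pairs of circle equations eliminates x²+y² and gives linear equations (the radical axes):
181.0 x + 52.8 y = -6779.19
25.6 x + 66.4 y = 1758.27
Solving the 2×2 system: x ≈ -50.9, y ≈ 46.1 km.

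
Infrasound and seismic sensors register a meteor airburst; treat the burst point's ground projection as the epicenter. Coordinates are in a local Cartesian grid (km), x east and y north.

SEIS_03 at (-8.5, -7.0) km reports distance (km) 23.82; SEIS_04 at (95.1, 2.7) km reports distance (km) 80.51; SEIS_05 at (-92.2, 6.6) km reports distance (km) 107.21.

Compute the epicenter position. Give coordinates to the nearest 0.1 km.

x ≈ 14.7 km, y ≈ -1.6 km

Circle about each station: (x + 8.5)² + (y + 7.0)² = 23.82²; (x − 95.1)² + (y − 2.7)² = 80.51²; (x + 92.2)² + (y − 6.6)² = 107.21².
Subtracting pairs of circle equations eliminates x²+y² and gives linear equations (the radical axes):
207.2 x + 19.4 y = 3015.58
-167.4 x + 27.2 y = -2503.44
Solving the 2×2 system: x ≈ 14.7, y ≈ -1.6 km.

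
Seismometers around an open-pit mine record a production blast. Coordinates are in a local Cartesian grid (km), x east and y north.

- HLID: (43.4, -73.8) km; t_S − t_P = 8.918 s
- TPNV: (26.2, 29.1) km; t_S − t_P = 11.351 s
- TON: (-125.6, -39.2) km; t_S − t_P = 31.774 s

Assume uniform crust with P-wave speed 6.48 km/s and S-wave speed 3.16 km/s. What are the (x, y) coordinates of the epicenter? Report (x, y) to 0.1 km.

(69.9, -25.6)

Distance from S−P lag: d = Δt · v_P v_S / (v_P − v_S) = Δt · (6.48·3.16)/(6.48−3.16) ≈ 6.1677·Δt.
So d_HLID = 55.00, d_TPNV = 70.01, d_TON = 195.97 km.
Circle about each station: (x − 43.4)² + (y + 73.8)² = 55.00²; (x − 26.2)² + (y − 29.1)² = 70.01²; (x + 125.6)² + (y + 39.2)² = 195.97².
Subtracting the HLID equation from the TPNV and TON equations removes the quadratic terms:
-34.4 x + 205.8 y = -7673.15
-338.0 x + 69.2 y = -25397.24
Solving the 2×2 system: x ≈ 69.9, y ≈ -25.6 km.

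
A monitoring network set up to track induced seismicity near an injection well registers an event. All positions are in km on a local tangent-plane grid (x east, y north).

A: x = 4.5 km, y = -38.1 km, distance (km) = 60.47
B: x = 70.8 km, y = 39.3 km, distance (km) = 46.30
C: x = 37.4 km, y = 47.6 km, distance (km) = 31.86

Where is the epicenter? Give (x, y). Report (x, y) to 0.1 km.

(30.5, 16.5)

Circle about each station: (x − 4.5)² + (y + 38.1)² = 60.47²; (x − 70.8)² + (y − 39.3)² = 46.30²; (x − 37.4)² + (y − 47.6)² = 31.86².
Subtracting the A equation from the B and C equations removes the quadratic terms:
132.6 x + 154.8 y = 6598.20
65.8 x + 171.4 y = 4834.22
Solving the 2×2 system: x ≈ 30.5, y ≈ 16.5 km.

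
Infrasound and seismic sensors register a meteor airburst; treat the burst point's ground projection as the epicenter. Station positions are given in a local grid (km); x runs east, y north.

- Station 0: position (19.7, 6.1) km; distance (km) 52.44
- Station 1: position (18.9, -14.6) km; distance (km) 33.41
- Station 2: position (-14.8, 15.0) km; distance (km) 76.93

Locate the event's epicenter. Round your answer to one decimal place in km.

Circle about each station: (x − 19.7)² + (y − 6.1)² = 52.44²; (x − 18.9)² + (y + 14.6)² = 33.41²; (x + 14.8)² + (y − 15.0)² = 76.93².
Subtracting pairs of circle equations eliminates x²+y² and gives linear equations (the radical axes):
-1.6 x − 41.4 y = 1778.80
-69.0 x + 17.8 y = -3149.53
Solving the 2×2 system: x ≈ 34.2, y ≈ -44.3 km.
Check against Station 0 (with the unrounded x, y): √((x − 19.7)²+(y − 6.1)²) = 52.44 ≈ 52.44 km. ✓

x ≈ 34.2 km, y ≈ -44.3 km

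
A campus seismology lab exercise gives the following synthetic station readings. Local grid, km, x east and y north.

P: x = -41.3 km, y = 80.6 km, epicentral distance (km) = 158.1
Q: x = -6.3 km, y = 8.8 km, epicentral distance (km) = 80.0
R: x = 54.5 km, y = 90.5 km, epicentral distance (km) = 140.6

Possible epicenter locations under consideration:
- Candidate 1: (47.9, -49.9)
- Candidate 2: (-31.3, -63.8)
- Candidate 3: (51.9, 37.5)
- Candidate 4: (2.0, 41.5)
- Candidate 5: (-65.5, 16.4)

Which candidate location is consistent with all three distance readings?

For each candidate, compare |candidate − station| to the reported distance:
Candidate 1: residuals P 0.0, Q 0.1, R 0.0 → max 0.1 km
Candidate 2: residuals P 13.4, Q 3.2, R 36.0 → max 36.0 km
Candidate 3: residuals P 55.4, Q 15.1, R 87.5 → max 87.5 km
Candidate 4: residuals P 99.8, Q 46.3, R 68.8 → max 99.8 km
Candidate 5: residuals P 89.5, Q 20.3, R 0.4 → max 89.5 km
Only Candidate 1 has all residuals ≈ 0.

Candidate 1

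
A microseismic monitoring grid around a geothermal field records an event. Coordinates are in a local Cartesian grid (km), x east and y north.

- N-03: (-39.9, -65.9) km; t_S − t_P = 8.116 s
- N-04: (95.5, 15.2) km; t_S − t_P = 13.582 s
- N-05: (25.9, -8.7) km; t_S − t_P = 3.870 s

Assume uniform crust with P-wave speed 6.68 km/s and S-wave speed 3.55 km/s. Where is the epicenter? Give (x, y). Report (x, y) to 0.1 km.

(-2.1, -17.4)

Distance from S−P lag: d = Δt · v_P v_S / (v_P − v_S) = Δt · (6.68·3.55)/(6.68−3.55) ≈ 7.5764·Δt.
So d_N-03 = 61.49, d_N-04 = 102.90, d_N-05 = 29.32 km.
Circle about each station: (x + 39.9)² + (y + 65.9)² = 61.49²; (x − 95.5)² + (y − 15.2)² = 102.90²; (x − 25.9)² + (y + 8.7)² = 29.32².
Subtracting pairs of circle equations eliminates x²+y² and gives linear equations (the radical axes):
270.8 x + 162.2 y = -3390.92
131.6 x + 114.4 y = -2266.96
Solving the 2×2 system: x ≈ -2.1, y ≈ -17.4 km.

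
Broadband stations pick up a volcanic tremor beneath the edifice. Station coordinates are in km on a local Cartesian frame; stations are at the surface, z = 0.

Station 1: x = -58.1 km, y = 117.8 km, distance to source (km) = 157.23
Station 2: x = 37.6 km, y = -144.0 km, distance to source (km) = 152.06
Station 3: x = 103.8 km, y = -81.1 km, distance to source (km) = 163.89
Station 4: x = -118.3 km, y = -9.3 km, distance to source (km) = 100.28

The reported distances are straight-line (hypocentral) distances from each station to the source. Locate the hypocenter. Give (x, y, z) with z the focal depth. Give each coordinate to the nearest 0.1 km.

Each station gives a sphere (x−x_i)² + (y−y_i)² + z² = d_i² (stations at z=0).
Subtracting the Station 1 sphere from Station 2 and Station 3: z² cancels, leaving linear equations in x and y:
191.4 x − 523.6 y = 6496.34
323.8 x − 397.8 y = -2039.46
Solving: x ≈ -39.101, y ≈ -26.700 km (keep extra digits for the depth step; rounded: -39.1, -26.7).
Then from the Station 1 sphere: z² = 157.23² − (x + 58.1)² − (y − 117.8)² with x = -39.101, y = -26.700, so z ≈ 58.992 ≈ 59.0 km.
Check against Station 4 (with the unrounded solution): distance 100.28 ≈ 100.28 km. ✓

(-39.1, -26.7, 59.0)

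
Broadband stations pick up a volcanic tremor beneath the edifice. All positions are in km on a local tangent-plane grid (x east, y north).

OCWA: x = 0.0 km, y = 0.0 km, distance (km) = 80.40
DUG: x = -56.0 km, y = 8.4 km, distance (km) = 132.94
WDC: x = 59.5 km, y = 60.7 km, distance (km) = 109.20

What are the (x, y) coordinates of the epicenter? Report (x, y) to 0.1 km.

(64.2, -48.4)

Circle about each station: x² + y² = 80.40²; (x + 56.0)² + (y − 8.4)² = 132.94²; (x − 59.5)² + (y − 60.7)² = 109.20².
Subtracting pairs of circle equations eliminates x²+y² and gives linear equations (the radical axes):
-112.0 x + 16.8 y = -8002.32
119.0 x + 121.4 y = 1764.26
Solving the 2×2 system: x ≈ 64.2, y ≈ -48.4 km.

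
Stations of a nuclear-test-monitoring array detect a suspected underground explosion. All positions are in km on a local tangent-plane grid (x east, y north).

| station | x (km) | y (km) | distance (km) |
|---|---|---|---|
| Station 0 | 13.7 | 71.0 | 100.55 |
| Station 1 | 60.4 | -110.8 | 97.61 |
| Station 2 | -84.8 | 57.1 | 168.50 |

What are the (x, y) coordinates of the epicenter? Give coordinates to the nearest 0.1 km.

Circle about each station: (x − 13.7)² + (y − 71.0)² = 100.55²; (x − 60.4)² + (y + 110.8)² = 97.61²; (x + 84.8)² + (y − 57.1)² = 168.50².
Subtracting the Station 0 equation from the Station 1 and Station 2 equations removes the quadratic terms:
93.4 x − 363.6 y = 11278.70
-197.0 x − 27.8 y = -13059.19
Solving the 2×2 system: x ≈ 68.2, y ≈ -13.5 km.
Check against Station 0 (with the unrounded x, y): √((x − 13.7)²+(y − 71.0)²) = 100.55 ≈ 100.55 km. ✓

68.2 km east, -13.5 km north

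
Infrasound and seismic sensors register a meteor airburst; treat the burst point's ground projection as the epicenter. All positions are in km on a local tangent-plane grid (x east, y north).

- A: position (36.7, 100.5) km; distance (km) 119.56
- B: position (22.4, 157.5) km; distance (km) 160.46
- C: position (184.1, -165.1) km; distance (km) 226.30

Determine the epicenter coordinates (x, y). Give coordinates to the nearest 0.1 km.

Circle about each station: (x − 36.7)² + (y − 100.5)² = 119.56²; (x − 22.4)² + (y − 157.5)² = 160.46²; (x − 184.1)² + (y + 165.1)² = 226.30².
Subtracting the A equation from the B and C equations removes the quadratic terms:
-28.6 x + 114.0 y = 2408.05
294.8 x − 531.2 y = 12786.58
Solving the 2×2 system: x ≈ 148.6, y ≈ 58.4 km.
Check against A (with the unrounded x, y): √((x − 36.7)²+(y − 100.5)²) = 119.57 ≈ 119.56 km. ✓

148.6 km east, 58.4 km north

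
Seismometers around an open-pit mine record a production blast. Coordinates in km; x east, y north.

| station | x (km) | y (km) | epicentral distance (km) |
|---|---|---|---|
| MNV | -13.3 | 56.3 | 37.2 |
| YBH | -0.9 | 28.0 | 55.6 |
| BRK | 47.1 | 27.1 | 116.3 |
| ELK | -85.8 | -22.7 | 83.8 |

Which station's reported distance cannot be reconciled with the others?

Solve using three stations at a time. Using MNV, YBH, ELK (subtract circle equations pairwise → linear system) gives (x, y) ≈ (-50.5, 53.3).
Distances from that point to each station vs reported:
  MNV: calculated 37.3 vs reported 37.2 → residual 0.1 km
  YBH: calculated 55.7 vs reported 55.6 → residual 0.1 km
  BRK: calculated 101.0 vs reported 116.3 → residual 15.3 km
  ELK: calculated 83.8 vs reported 83.8 → residual 0.0 km
MNV, YBH, ELK are mutually consistent (residuals ≈ 0); BRK is off by 15.3 km.

BRK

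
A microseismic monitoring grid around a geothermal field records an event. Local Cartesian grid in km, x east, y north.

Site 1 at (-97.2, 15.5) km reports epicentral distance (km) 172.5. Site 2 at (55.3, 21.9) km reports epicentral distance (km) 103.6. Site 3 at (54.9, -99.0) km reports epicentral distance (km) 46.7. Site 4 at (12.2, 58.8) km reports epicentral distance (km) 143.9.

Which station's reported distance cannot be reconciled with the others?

Site 3

Solve using three stations at a time. Using Site 1, Site 2, Site 4 (subtract circle equations pairwise → linear system) gives (x, y) ≈ (45.6, -81.0).
Distances from that point to each station vs reported:
  Site 1: calculated 172.3 vs reported 172.5 → residual 0.2 km
  Site 2: calculated 103.3 vs reported 103.6 → residual 0.3 km
  Site 3: calculated 20.3 vs reported 46.7 → residual 26.4 km
  Site 4: calculated 143.7 vs reported 143.9 → residual 0.2 km
Site 1, Site 2, Site 4 are mutually consistent (residuals ≈ 0); Site 3 is off by 26.4 km.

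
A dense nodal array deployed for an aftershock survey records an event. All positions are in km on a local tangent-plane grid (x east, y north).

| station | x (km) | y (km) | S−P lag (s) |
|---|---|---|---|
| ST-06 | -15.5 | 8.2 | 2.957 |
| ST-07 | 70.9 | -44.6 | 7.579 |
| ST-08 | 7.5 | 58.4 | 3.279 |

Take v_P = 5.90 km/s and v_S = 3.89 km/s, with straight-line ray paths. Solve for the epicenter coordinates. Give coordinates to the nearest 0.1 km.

x ≈ 15.4 km, y ≈ 21.8 km

Distance from S−P lag: d = Δt · v_P v_S / (v_P − v_S) = Δt · (5.90·3.89)/(5.90−3.89) ≈ 11.4184·Δt.
So d_ST-06 = 33.76, d_ST-07 = 86.54, d_ST-08 = 37.44 km.
Circle about each station: (x + 15.5)² + (y − 8.2)² = 33.76²; (x − 70.9)² + (y + 44.6)² = 86.54²; (x − 7.5)² + (y − 58.4)² = 37.44².
Subtracting the ST-06 equation from the ST-07 and ST-08 equations removes the quadratic terms:
172.8 x − 105.6 y = 359.05
46.0 x + 100.4 y = 2897.30
Solving the 2×2 system: x ≈ 15.4, y ≈ 21.8 km.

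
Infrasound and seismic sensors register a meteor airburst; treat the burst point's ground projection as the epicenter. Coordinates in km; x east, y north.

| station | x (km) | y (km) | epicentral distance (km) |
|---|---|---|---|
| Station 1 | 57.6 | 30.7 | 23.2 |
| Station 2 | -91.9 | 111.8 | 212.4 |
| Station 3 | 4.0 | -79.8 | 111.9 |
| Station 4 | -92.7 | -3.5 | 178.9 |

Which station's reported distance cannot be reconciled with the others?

Solve using three stations at a time. Using Station 2, Station 3, Station 4 (subtract circle equations pairwise → linear system) gives (x, y) ≈ (86.2, -3.9).
Distances from that point to each station vs reported:
  Station 1: calculated 44.9 vs reported 23.2 → residual 21.7 km
  Station 2: calculated 212.4 vs reported 212.4 → residual 0.0 km
  Station 3: calculated 111.8 vs reported 111.9 → residual 0.1 km
  Station 4: calculated 178.9 vs reported 178.9 → residual 0.0 km
Station 2, Station 3, Station 4 are mutually consistent (residuals ≈ 0); Station 1 is off by 21.7 km.

Station 1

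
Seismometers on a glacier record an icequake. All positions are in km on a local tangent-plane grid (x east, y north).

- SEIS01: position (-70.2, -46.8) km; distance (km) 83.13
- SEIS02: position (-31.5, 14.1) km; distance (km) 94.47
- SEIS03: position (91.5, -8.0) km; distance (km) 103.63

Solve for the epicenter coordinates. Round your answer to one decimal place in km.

x ≈ 9.3 km, y ≈ -71.1 km

Circle about each station: (x + 70.2)² + (y + 46.8)² = 83.13²; (x + 31.5)² + (y − 14.1)² = 94.47²; (x − 91.5)² + (y + 8.0)² = 103.63².
Subtracting pairs of circle equations eliminates x²+y² and gives linear equations (the radical axes):
77.4 x + 121.8 y = -7941.20
323.4 x + 77.6 y = -2510.61
Solving the 2×2 system: x ≈ 9.3, y ≈ -71.1 km.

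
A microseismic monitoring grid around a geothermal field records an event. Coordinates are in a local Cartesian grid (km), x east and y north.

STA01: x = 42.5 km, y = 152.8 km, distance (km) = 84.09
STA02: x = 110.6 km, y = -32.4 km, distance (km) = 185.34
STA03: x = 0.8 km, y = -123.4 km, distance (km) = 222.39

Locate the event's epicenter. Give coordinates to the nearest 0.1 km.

x ≈ -21.2 km, y ≈ 97.9 km

Circle about each station: (x − 42.5)² + (y − 152.8)² = 84.09²; (x − 110.6)² + (y + 32.4)² = 185.34²; (x − 0.8)² + (y + 123.4)² = 222.39².
Subtracting pairs of circle equations eliminates x²+y² and gives linear equations (the radical axes):
136.2 x − 370.4 y = -39151.76
-83.4 x − 552.4 y = -52312.07
Solving the 2×2 system: x ≈ -21.2, y ≈ 97.9 km.
Check against STA01 (with the unrounded x, y): √((x − 42.5)²+(y − 152.8)²) = 84.10 ≈ 84.09 km. ✓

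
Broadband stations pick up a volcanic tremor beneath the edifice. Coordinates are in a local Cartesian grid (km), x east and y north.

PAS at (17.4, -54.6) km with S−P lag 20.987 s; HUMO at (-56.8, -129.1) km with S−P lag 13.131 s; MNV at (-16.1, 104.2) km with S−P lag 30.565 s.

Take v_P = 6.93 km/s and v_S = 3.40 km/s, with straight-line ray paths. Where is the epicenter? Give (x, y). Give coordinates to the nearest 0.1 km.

Distance from S−P lag: d = Δt · v_P v_S / (v_P − v_S) = Δt · (6.93·3.40)/(6.93−3.40) ≈ 6.6748·Δt.
So d_PAS = 140.08, d_HUMO = 87.65, d_MNV = 204.01 km.
Circle about each station: (x − 17.4)² + (y + 54.6)² = 140.08²; (x + 56.8)² + (y + 129.1)² = 87.65²; (x + 16.1)² + (y − 104.2)² = 204.01².
Subtracting the PAS equation from the HUMO and MNV equations removes the quadratic terms:
-148.4 x − 149.0 y = 28549.01
-67.0 x + 317.6 y = -14164.74
Solving the 2×2 system: x ≈ -121.8, y ≈ -70.3 km.
Check against PAS (with the unrounded x, y): √((x − 17.4)²+(y + 54.6)²) = 140.08 ≈ 140.08 km. ✓

x ≈ -121.8 km, y ≈ -70.3 km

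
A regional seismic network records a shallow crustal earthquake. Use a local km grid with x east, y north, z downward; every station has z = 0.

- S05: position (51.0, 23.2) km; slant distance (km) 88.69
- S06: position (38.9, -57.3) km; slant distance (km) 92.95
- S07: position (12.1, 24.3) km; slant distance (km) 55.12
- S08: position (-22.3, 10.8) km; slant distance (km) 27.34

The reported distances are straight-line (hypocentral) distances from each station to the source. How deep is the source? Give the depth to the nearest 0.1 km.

Each station gives a sphere (x−x_i)² + (y−y_i)² + z² = d_i² (stations at z=0).
Subtracting the S05 sphere from S06 and S07: z² cancels, leaving linear equations in x and y:
-24.2 x − 161.0 y = 883.47
-77.8 x + 2.2 y = 2425.36
Solving: x ≈ -31.197, y ≈ -0.798 km (keep extra digits for the depth step; rounded: -31.2, -0.8).
Then from the S05 sphere: z² = 88.69² − (x − 51.0)² − (y − 23.2)² with x = -31.197, y = -0.798, so z ≈ 23.101 ≈ 23.1 km.

23.1 km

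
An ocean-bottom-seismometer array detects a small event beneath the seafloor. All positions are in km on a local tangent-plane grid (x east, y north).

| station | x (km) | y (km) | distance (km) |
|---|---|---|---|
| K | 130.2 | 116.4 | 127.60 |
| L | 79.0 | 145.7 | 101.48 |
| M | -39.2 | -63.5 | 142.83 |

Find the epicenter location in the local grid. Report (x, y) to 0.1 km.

Circle about each station: (x − 130.2)² + (y − 116.4)² = 127.60²; (x − 79.0)² + (y − 145.7)² = 101.48²; (x + 39.2)² + (y + 63.5)² = 142.83².
Subtracting the K equation from the L and M equations removes the quadratic terms:
-102.4 x + 58.6 y = 2952.06
-338.8 x − 359.8 y = -29050.76
Solving the 2×2 system: x ≈ 11.3, y ≈ 70.1 km.

x ≈ 11.3 km, y ≈ 70.1 km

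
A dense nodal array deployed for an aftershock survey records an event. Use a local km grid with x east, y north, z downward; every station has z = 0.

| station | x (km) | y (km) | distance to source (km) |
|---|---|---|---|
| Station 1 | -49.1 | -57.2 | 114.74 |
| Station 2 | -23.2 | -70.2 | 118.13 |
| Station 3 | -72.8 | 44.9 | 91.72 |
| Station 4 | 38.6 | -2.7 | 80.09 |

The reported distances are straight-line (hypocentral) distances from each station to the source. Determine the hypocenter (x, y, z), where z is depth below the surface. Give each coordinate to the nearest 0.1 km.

Each station gives a sphere (x−x_i)² + (y−y_i)² + z² = d_i² (stations at z=0).
Subtracting the Station 1 sphere from Station 2 and Station 3: z² cancels, leaving linear equations in x and y:
51.8 x − 26.0 y = -1005.80
-47.4 x + 204.2 y = 6385.91
Solving: x ≈ -4.211, y ≈ 30.295 km (keep extra digits for the depth step; rounded: -4.2, 30.3).
Then from the Station 1 sphere: z² = 114.74² − (x + 49.1)² − (y + 57.2)² with x = -4.211, y = 30.295, so z ≈ 59.117 ≈ 59.1 km.

(-4.2, 30.3, 59.1)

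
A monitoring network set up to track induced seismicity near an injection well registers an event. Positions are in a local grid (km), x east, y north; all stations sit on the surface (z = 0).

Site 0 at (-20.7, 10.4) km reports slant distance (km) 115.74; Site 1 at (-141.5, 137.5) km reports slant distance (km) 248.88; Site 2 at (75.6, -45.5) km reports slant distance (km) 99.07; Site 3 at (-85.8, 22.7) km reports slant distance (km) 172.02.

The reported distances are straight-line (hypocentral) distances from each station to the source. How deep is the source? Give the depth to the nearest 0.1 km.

depth ≈ 64.0 km

Each station gives a sphere (x−x_i)² + (y−y_i)² + z² = d_i² (stations at z=0).
Subtracting the Site 0 sphere from Site 1 and Site 2: z² cancels, leaving linear equations in x and y:
-241.6 x + 254.2 y = -10153.66
192.6 x − 111.8 y = 10829.84
Solving: x ≈ 73.709, y ≈ 30.112 km (keep extra digits for the depth step; rounded: 73.7, 30.1).
Then from the Site 0 sphere: z² = 115.74² − (x + 20.7)² − (y − 10.4)² with x = 73.709, y = 30.112, so z ≈ 63.985 ≈ 64.0 km.
Check against Site 3 (with the unrounded solution): distance 172.02 ≈ 172.02 km. ✓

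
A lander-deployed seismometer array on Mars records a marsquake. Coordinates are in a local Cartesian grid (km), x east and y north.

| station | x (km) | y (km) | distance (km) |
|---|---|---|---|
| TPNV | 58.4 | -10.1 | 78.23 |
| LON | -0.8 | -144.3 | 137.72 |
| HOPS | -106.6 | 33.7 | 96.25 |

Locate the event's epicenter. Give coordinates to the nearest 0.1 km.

Circle about each station: (x − 58.4)² + (y + 10.1)² = 78.23²; (x + 0.8)² + (y + 144.3)² = 137.72²; (x + 106.6)² + (y − 33.7)² = 96.25².
Subtracting the TPNV equation from the LON and HOPS equations removes the quadratic terms:
-118.4 x − 268.4 y = 4463.69
-330.0 x + 87.6 y = 5842.55
Solving the 2×2 system: x ≈ -19.8, y ≈ -7.9 km.
Check against TPNV (with the unrounded x, y): √((x − 58.4)²+(y + 10.1)²) = 78.23 ≈ 78.23 km. ✓

x ≈ -19.8 km, y ≈ -7.9 km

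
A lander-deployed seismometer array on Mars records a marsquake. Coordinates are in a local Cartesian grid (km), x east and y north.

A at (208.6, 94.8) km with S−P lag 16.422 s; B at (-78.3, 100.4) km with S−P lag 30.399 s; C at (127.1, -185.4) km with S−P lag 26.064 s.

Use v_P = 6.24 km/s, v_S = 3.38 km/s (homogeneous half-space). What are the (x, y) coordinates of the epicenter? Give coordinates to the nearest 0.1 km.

(125.4, 6.8)

Distance from S−P lag: d = Δt · v_P v_S / (v_P − v_S) = Δt · (6.24·3.38)/(6.24−3.38) ≈ 7.3745·Δt.
So d_A = 121.10, d_B = 224.18, d_C = 192.21 km.
Circle about each station: (x − 208.6)² + (y − 94.8)² = 121.10²; (x + 78.3)² + (y − 100.4)² = 224.18²; (x − 127.1)² + (y + 185.4)² = 192.21².
Subtracting the A equation from the B and C equations removes the quadratic terms:
-573.8 x + 11.2 y = -71881.41
-163.0 x − 560.4 y = -24252.90
Solving the 2×2 system: x ≈ 125.4, y ≈ 6.8 km.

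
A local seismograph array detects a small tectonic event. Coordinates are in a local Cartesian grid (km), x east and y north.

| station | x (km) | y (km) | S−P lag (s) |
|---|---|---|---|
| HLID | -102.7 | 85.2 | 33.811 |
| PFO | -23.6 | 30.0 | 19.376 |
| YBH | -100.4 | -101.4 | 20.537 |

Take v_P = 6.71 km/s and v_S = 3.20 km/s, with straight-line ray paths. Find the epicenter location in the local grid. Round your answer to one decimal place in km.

23.2 km east, -78.9 km north

Distance from S−P lag: d = Δt · v_P v_S / (v_P − v_S) = Δt · (6.71·3.20)/(6.71−3.20) ≈ 6.1174·Δt.
So d_HLID = 206.83, d_PFO = 118.53, d_YBH = 125.63 km.
Circle about each station: (x + 102.7)² + (y − 85.2)² = 206.83²; (x + 23.6)² + (y − 30.0)² = 118.53²; (x + 100.4)² + (y + 101.4)² = 125.63².
Subtracting the HLID equation from the PFO and YBH equations removes the quadratic terms:
158.2 x − 110.4 y = 12379.92
4.6 x − 373.2 y = 29551.54
Solving the 2×2 system: x ≈ 23.2, y ≈ -78.9 km.
Check against HLID (with the unrounded x, y): √((x + 102.7)²+(y − 85.2)²) = 206.83 ≈ 206.83 km. ✓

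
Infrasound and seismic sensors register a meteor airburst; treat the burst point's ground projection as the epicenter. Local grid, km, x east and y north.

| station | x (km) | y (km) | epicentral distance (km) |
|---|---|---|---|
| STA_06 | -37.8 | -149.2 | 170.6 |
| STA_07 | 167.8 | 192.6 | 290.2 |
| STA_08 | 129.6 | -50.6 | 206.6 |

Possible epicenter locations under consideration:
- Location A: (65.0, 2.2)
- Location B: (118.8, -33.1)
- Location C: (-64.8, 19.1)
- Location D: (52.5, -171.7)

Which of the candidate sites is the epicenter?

Location C

For each candidate, compare |candidate − station| to the reported distance:
Location A: residuals STA_06 12.4, STA_07 73.8, STA_08 123.2 → max 123.2 km
Location B: residuals STA_06 24.3, STA_07 59.2, STA_08 186.0 → max 186.0 km
Location C: residuals STA_06 0.1, STA_07 0.0, STA_08 0.1 → max 0.1 km
Location D: residuals STA_06 77.5, STA_07 91.9, STA_08 63.0 → max 91.9 km
Only Location C has all residuals ≈ 0.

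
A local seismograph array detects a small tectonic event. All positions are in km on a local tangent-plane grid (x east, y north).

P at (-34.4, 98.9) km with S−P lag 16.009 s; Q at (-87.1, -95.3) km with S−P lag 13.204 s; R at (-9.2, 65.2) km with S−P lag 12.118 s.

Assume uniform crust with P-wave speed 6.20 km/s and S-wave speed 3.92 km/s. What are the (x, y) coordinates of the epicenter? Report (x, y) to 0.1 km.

Distance from S−P lag: d = Δt · v_P v_S / (v_P − v_S) = Δt · (6.20·3.92)/(6.20−3.92) ≈ 10.6596·Δt.
So d_P = 170.65, d_Q = 140.75, d_R = 129.17 km.
Circle about each station: (x + 34.4)² + (y − 98.9)² = 170.65²; (x + 87.1)² + (y + 95.3)² = 140.75²; (x + 9.2)² + (y − 65.2)² = 129.17².
Subtracting pairs of circle equations eliminates x²+y² and gives linear equations (the radical axes):
-105.4 x − 388.4 y = 15014.79
50.4 x − 67.4 y = 5807.64
Solving the 2×2 system: x ≈ 46.6, y ≈ -51.3 km.
Check against P (with the unrounded x, y): √((x + 34.4)²+(y − 98.9)²) = 170.66 ≈ 170.65 km. ✓

(46.6, -51.3)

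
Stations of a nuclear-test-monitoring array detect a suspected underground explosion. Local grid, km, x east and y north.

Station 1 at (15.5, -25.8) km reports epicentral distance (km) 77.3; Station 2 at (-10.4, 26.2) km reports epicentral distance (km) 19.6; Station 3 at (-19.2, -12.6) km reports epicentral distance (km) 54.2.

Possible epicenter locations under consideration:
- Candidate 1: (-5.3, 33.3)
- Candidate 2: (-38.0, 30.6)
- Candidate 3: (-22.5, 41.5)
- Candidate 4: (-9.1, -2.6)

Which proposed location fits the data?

For each candidate, compare |candidate − station| to the reported distance:
Candidate 1: residuals Station 1 14.6, Station 2 10.9, Station 3 6.2 → max 14.6 km
Candidate 2: residuals Station 1 0.4, Station 2 8.3, Station 3 7.1 → max 8.3 km
Candidate 3: residuals Station 1 0.0, Station 2 0.1, Station 3 0.0 → max 0.1 km
Candidate 4: residuals Station 1 43.5, Station 2 9.2, Station 3 40.0 → max 43.5 km
Only Candidate 3 has all residuals ≈ 0.

Candidate 3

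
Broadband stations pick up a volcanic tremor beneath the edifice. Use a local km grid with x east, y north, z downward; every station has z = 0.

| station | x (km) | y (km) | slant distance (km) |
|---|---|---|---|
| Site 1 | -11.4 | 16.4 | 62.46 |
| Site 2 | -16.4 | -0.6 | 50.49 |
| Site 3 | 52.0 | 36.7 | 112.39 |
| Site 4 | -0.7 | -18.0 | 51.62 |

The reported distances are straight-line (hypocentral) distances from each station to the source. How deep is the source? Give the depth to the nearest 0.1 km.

40.5 km

Each station gives a sphere (x−x_i)² + (y−y_i)² + z² = d_i² (stations at z=0).
Subtracting the Site 1 sphere from Site 2 and Site 3: z² cancels, leaving linear equations in x and y:
-10.0 x − 34.0 y = 1222.41
126.8 x + 40.6 y = -5078.29
Solving: x ≈ -31.505, y ≈ -26.687 km (keep extra digits for the depth step; rounded: -31.5, -26.7).
Then from the Site 1 sphere: z² = 62.46² − (x + 11.4)² − (y − 16.4)² with x = -31.505, y = -26.687, so z ≈ 40.504 ≈ 40.5 km.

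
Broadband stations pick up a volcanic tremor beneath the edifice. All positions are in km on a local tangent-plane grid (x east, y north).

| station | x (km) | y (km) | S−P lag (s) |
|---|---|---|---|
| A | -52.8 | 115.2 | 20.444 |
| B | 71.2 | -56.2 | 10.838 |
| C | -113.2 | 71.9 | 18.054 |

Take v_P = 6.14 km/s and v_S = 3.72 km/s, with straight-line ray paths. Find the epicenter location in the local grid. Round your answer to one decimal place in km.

Distance from S−P lag: d = Δt · v_P v_S / (v_P − v_S) = Δt · (6.14·3.72)/(6.14−3.72) ≈ 9.4383·Δt.
So d_A = 192.96, d_B = 102.29, d_C = 170.40 km.
Circle about each station: (x + 52.8)² + (y − 115.2)² = 192.96²; (x − 71.2)² + (y + 56.2)² = 102.29²; (x + 113.2)² + (y − 71.9)² = 170.40².
Subtracting the A equation from the B and C equations removes the quadratic terms:
248.0 x − 342.8 y = 18939.32
-120.8 x − 86.6 y = 10122.37
Solving the 2×2 system: x ≈ -29.1, y ≈ -76.3 km.
Check against A (with the unrounded x, y): √((x + 52.8)²+(y − 115.2)²) = 192.96 ≈ 192.96 km. ✓

x ≈ -29.1 km, y ≈ -76.3 km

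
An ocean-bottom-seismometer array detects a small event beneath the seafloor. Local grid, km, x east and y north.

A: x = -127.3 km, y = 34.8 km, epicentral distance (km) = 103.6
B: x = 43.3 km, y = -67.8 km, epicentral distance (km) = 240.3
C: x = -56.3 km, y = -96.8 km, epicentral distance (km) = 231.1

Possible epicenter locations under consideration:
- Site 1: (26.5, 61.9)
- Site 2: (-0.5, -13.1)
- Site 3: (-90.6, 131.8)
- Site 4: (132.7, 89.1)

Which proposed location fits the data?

For each candidate, compare |candidate − station| to the reported distance:
Site 1: residuals A 52.6, B 109.5, C 52.1 → max 109.5 km
Site 2: residuals A 31.9, B 170.2, C 130.5 → max 170.2 km
Site 3: residuals A 0.1, B 0.1, C 0.1 → max 0.1 km
Site 4: residuals A 162.0, B 59.7, C 34.0 → max 162.0 km
Only Site 3 has all residuals ≈ 0.

Site 3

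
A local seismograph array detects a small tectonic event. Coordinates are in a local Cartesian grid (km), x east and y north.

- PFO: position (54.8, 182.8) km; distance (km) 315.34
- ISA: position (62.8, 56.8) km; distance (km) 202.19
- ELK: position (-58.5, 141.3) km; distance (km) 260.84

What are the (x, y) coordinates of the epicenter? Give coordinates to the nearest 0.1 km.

Circle about each station: (x − 54.8)² + (y − 182.8)² = 315.34²; (x − 62.8)² + (y − 56.8)² = 202.19²; (x + 58.5)² + (y − 141.3)² = 260.84².
Subtracting pairs of circle equations eliminates x²+y² and gives linear equations (the radical axes):
16.0 x − 252.0 y = 29309.72
-226.6 x − 83.0 y = 18370.87
Solving the 2×2 system: x ≈ -37.6, y ≈ -118.7 km.

x ≈ -37.6 km, y ≈ -118.7 km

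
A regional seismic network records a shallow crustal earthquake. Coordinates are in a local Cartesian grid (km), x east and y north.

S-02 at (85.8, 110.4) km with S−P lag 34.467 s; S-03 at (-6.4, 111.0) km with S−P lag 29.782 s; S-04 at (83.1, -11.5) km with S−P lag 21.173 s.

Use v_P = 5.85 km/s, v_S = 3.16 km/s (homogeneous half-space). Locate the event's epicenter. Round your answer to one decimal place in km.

x ≈ -38.7 km, y ≈ -91.1 km

Distance from S−P lag: d = Δt · v_P v_S / (v_P − v_S) = Δt · (5.85·3.16)/(5.85−3.16) ≈ 6.8721·Δt.
So d_S-02 = 236.86, d_S-03 = 204.67, d_S-04 = 145.50 km.
Circle about each station: (x − 85.8)² + (y − 110.4)² = 236.86²; (x + 6.4)² + (y − 111.0)² = 204.67²; (x − 83.1)² + (y + 11.5)² = 145.50².
Subtracting pairs of circle equations eliminates x²+y² and gives linear equations (the radical axes):
-184.4 x + 1.2 y = 7025.01
-5.4 x − 243.8 y = 22420.47
Solving the 2×2 system: x ≈ -38.7, y ≈ -91.1 km.
Check against S-02 (with the unrounded x, y): √((x − 85.8)²+(y − 110.4)²) = 236.86 ≈ 236.86 km. ✓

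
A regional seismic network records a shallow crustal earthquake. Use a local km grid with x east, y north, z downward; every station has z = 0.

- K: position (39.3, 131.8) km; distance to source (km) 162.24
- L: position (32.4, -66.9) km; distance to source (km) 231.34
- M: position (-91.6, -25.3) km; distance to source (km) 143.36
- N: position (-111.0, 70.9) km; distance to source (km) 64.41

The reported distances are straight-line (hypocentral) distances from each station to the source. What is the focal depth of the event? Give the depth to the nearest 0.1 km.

z ≈ 54.0 km

Each station gives a sphere (x−x_i)² + (y−y_i)² + z² = d_i² (stations at z=0).
Subtracting the K sphere from L and M: z² cancels, leaving linear equations in x and y:
-13.8 x − 397.4 y = -40586.74
-261.8 x − 314.2 y = -4115.35
Solving: x ≈ -111.500, y ≈ 106.003 km (keep extra digits for the depth step; rounded: -111.5, 106.0).
Then from the K sphere: z² = 162.24² − (x − 39.3)² − (y − 131.8)² with x = -111.500, y = 106.003, so z ≈ 53.997 ≈ 54.0 km.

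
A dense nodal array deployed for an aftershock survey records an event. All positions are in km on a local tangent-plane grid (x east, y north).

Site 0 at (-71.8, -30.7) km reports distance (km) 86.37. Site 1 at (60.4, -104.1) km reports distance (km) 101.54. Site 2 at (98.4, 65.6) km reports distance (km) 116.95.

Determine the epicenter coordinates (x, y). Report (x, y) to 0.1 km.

(13.0, -14.3)

Circle about each station: (x + 71.8)² + (y + 30.7)² = 86.37²; (x − 60.4)² + (y + 104.1)² = 101.54²; (x − 98.4)² + (y − 65.6)² = 116.95².
Subtracting pairs of circle equations eliminates x²+y² and gives linear equations (the radical axes):
264.4 x − 146.8 y = 5536.65
340.4 x + 192.6 y = 1670.66
Solving the 2×2 system: x ≈ 13.0, y ≈ -14.3 km.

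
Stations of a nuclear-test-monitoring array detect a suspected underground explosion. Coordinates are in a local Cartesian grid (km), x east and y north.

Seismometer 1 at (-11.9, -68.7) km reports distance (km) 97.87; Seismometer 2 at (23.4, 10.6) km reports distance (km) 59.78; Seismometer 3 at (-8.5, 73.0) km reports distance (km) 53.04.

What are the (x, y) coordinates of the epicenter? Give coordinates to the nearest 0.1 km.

Circle about each station: (x + 11.9)² + (y + 68.7)² = 97.87²; (x − 23.4)² + (y − 10.6)² = 59.78²; (x + 8.5)² + (y − 73.0)² = 53.04².
Subtracting the Seismometer 1 equation from the Seismometer 2 and Seismometer 3 equations removes the quadratic terms:
70.6 x + 158.6 y = 1803.51
6.8 x + 283.4 y = 7305.25
Solving the 2×2 system: x ≈ -34.2, y ≈ 26.6 km.

-34.2 km east, 26.6 km north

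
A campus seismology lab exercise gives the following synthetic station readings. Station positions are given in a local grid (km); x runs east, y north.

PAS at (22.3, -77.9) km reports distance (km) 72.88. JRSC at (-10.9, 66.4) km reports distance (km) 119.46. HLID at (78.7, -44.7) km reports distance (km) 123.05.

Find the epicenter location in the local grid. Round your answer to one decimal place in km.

Circle about each station: (x − 22.3)² + (y + 77.9)² = 72.88²; (x + 10.9)² + (y − 66.4)² = 119.46²; (x − 78.7)² + (y + 44.7)² = 123.05².
Subtracting the PAS equation from the JRSC and HLID equations removes the quadratic terms:
-66.4 x + 288.6 y = -10997.13
112.8 x + 66.4 y = -8203.73
Solving the 2×2 system: x ≈ -44.3, y ≈ -48.3 km.

x ≈ -44.3 km, y ≈ -48.3 km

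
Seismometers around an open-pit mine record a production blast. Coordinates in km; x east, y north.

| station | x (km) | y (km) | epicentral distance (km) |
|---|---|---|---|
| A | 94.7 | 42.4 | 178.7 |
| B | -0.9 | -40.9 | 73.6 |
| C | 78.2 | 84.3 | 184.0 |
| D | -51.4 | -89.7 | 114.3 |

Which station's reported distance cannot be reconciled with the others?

D

Solve using three stations at a time. Using A, B, C (subtract circle equations pairwise → linear system) gives (x, y) ≈ (-72.0, -22.0).
Distances from that point to each station vs reported:
  A: calculated 178.7 vs reported 178.7 → residual 0.0 km
  B: calculated 73.6 vs reported 73.6 → residual 0.0 km
  C: calculated 184.0 vs reported 184.0 → residual 0.0 km
  D: calculated 70.8 vs reported 114.3 → residual 43.5 km
A, B, C are mutually consistent (residuals ≈ 0); D is off by 43.5 km.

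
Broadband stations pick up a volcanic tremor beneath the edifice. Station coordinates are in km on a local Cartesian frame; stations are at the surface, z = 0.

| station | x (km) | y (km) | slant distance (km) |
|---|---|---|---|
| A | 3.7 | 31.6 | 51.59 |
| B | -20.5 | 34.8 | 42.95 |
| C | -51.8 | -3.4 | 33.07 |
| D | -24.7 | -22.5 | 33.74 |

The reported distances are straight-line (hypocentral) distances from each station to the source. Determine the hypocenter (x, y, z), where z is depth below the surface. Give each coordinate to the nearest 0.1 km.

(-29.6, 0.5, 24.2)

Each station gives a sphere (x−x_i)² + (y−y_i)² + z² = d_i² (stations at z=0).
Subtracting the A sphere from B and C: z² cancels, leaving linear equations in x and y:
-48.4 x + 6.4 y = 1435.87
-111.0 x − 70.0 y = 3250.45
Solving: x ≈ -29.600, y ≈ 0.502 km (keep extra digits for the depth step; rounded: -29.6, 0.5).
Then from the A sphere: z² = 51.59² − (x − 3.7)² − (y − 31.6)² with x = -29.600, y = 0.502, so z ≈ 24.198 ≈ 24.2 km.
Check against D (with the unrounded solution): distance 33.74 ≈ 33.74 km. ✓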